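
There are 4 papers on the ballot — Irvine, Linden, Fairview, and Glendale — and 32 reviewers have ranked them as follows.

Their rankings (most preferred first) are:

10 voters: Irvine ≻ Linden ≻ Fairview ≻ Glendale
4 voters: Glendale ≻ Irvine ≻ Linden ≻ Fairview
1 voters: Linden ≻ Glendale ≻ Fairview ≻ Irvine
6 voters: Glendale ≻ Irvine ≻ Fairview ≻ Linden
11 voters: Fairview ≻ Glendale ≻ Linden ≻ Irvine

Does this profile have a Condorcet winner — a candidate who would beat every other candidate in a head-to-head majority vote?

Head-to-head results (32 voters total):
Irvine vs Linden: Irvine wins 20–12.
Irvine vs Fairview: Irvine wins 20–12.
Irvine vs Glendale: Glendale wins 22–10.
Linden vs Fairview: Fairview wins 17–15.
Linden vs Glendale: Glendale wins 21–11.
Fairview vs Glendale: Fairview wins 21–11.
No candidate beats all others: Irvine beats Fairview beats Glendale beats Irvine, a majority cycle.

No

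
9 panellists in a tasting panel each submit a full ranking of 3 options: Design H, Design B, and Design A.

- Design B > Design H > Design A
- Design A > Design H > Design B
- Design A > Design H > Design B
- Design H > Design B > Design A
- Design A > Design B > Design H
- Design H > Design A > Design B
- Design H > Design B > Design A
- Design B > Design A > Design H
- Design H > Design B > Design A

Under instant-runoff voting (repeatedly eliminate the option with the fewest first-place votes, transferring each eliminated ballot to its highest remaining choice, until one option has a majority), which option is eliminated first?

Design B

Round 1: Design H 4, Design A 3, Design B 2. Design B has the fewest and is eliminated.
Round 2: Design H 5, Design A 4. Design H has a majority.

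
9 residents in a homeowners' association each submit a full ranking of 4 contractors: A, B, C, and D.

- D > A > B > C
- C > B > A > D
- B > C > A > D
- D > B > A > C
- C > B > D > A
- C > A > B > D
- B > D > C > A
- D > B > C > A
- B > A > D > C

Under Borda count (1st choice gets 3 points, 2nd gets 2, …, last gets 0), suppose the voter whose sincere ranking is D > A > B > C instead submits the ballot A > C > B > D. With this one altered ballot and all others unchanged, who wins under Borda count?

Borda totals with the altered ballot: A 10, B 19, C 15, D 10.
The winner is unchanged: still B.

B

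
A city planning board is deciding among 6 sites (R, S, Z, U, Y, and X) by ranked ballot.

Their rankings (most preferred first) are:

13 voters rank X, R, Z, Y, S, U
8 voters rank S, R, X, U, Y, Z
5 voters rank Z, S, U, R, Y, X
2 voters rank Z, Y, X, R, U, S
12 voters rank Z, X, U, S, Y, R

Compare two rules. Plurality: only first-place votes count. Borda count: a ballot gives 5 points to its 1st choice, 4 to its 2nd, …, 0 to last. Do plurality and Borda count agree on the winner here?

Plurality first-place counts: R 0, S 8, Z 19, U 0, Y 0, X 13 → Z.
Borda totals: R 98, S 97, Z 134, U 69, Y 59, X 143 → X.
The two rules disagree: plurality picks Z, Borda picks X.

No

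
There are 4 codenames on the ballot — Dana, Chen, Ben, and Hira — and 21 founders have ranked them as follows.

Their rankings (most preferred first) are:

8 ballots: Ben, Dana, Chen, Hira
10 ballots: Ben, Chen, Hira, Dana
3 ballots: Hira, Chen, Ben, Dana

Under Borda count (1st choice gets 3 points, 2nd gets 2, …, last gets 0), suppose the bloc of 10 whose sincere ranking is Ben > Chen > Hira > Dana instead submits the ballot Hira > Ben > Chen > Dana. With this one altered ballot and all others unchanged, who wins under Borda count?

Borda totals with the altered ballot: Dana 16, Chen 24, Ben 47, Hira 39.
The winner is unchanged: still Ben.

Ben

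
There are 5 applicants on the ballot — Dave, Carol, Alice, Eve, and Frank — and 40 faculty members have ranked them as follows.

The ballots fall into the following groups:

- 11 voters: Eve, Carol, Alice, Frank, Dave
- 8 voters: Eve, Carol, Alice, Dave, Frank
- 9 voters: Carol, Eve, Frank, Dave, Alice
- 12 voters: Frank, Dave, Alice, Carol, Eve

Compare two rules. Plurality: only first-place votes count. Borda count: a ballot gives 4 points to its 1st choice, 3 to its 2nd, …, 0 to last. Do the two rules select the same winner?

Plurality first-place counts: Dave 0, Carol 9, Alice 0, Eve 19, Frank 12 → Eve.
Borda totals: Dave 53, Carol 105, Alice 62, Eve 103, Frank 77 → Carol.
The two rules disagree: plurality picks Eve, Borda picks Carol.

No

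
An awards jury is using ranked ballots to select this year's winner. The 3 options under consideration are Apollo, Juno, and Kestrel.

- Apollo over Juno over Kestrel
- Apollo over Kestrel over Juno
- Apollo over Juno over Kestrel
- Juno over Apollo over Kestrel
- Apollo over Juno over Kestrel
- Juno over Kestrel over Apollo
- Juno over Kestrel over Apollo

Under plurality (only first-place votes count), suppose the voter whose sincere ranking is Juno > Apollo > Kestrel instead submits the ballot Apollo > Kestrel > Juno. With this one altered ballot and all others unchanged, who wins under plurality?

Apollo

First-place totals with the altered ballot: Apollo 5, Juno 2, Kestrel 0.
The winner is unchanged: still Apollo.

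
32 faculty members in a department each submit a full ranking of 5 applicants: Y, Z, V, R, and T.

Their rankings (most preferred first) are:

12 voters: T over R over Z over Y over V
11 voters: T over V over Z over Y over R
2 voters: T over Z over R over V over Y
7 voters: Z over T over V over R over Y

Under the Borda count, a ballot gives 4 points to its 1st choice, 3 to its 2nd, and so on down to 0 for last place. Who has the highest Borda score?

T

Borda scores:
  Y: 12·1 + 11·1 + 2·0 + 7·0 = 23
  Z: 12·2 + 11·2 + 2·3 + 7·4 = 80
  V: 12·0 + 11·3 + 2·1 + 7·2 = 49
  R: 12·3 + 11·0 + 2·2 + 7·1 = 47
  T: 12·4 + 11·4 + 2·4 + 7·3 = 121
T has the highest total.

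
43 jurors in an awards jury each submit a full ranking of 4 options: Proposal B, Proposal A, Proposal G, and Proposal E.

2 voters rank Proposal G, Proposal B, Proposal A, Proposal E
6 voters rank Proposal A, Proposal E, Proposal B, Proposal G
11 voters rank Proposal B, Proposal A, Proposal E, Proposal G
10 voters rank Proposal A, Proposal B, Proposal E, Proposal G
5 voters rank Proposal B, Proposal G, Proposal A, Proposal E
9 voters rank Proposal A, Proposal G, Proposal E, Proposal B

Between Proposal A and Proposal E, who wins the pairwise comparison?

Proposal A

Ballots ranking Proposal A above Proposal E: 2+6+11+10+5+9 = 43.
Ballots ranking Proposal E above Proposal A: 0.
Proposal A wins the head-to-head, 43–0.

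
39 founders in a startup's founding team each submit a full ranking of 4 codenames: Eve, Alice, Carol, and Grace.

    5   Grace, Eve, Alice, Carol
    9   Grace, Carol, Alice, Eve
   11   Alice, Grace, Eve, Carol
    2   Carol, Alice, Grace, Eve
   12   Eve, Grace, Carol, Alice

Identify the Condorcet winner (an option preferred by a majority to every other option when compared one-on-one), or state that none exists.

Head-to-head results (39 voters total):
Eve vs Alice: Alice wins 22–17.
Eve vs Carol: Eve wins 28–11.
Eve vs Grace: Grace wins 27–12.
Alice vs Carol: Carol wins 23–16.
Alice vs Grace: Grace wins 26–13.
Carol vs Grace: Grace wins 37–2.
Grace beats each rival — Eve (27–12), Alice (26–13), Carol (37–2) — so Grace is the Condorcet winner.

Grace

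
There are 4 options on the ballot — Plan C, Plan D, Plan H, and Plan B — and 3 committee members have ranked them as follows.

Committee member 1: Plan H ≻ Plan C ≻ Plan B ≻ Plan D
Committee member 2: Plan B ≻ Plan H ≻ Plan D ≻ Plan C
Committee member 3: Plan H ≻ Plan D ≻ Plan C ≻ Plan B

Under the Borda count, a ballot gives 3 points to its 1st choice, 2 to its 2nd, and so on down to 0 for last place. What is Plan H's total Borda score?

8

Borda scores:
  Plan C: 2 + 0 + 1 = 3
  Plan D: 0 + 1 + 2 = 3
  Plan H: 3 + 2 + 3 = 8
  Plan B: 1 + 3 + 0 = 4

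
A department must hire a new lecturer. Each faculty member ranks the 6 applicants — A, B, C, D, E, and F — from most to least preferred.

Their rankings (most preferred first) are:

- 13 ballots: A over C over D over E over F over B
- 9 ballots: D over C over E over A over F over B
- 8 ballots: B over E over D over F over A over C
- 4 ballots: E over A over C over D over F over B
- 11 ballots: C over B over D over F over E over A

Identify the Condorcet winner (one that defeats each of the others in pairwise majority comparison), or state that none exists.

No Condorcet winner

Head-to-head results (45 voters total):
A vs B: A wins 26–19.
A vs C: A wins 25–20.
A vs D: D wins 28–17.
A vs E: E wins 32–13.
A vs F: A wins 26–19.
B vs C: C wins 37–8.
B vs D: D wins 26–19.
B vs E: E wins 26–19.
B vs F: F wins 26–19.
C vs D: C wins 28–17.
C vs E: C wins 33–12.
C vs F: C wins 37–8.
D vs E: D wins 33–12.
D vs F: D wins 45–0.
E vs F: E wins 34–11.
No candidate beats all others: A beats C beats D beats A, a majority cycle.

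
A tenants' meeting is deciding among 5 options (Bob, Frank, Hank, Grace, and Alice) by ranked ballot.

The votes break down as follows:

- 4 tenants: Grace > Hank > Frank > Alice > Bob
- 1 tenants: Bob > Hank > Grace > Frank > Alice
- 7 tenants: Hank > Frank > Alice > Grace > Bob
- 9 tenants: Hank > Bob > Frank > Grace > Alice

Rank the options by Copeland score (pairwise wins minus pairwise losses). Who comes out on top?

Hank

Pairwise results:
  Bob vs Frank: Frank wins 11–10.
  Bob vs Hank: Hank wins 20–1.
  Bob vs Grace: Grace wins 11–10.
  Bob vs Alice: Alice wins 11–10.
  Frank vs Hank: Hank wins 21–0.
  Frank vs Grace: Frank wins 16–5.
  Frank vs Alice: Frank wins 21–0.
  Hank vs Grace: Hank wins 17–4.
  Hank vs Alice: Hank wins 21–0.
  Grace vs Alice: Grace wins 14–7.
Copeland scores (wins − losses):
  Bob: 0 − 4 = -4
  Frank: 3 − 1 = 2
  Hank: 4 − 0 = 4
  Grace: 2 − 2 = 0
  Alice: 1 − 3 = -2
Hank has the best Copeland score.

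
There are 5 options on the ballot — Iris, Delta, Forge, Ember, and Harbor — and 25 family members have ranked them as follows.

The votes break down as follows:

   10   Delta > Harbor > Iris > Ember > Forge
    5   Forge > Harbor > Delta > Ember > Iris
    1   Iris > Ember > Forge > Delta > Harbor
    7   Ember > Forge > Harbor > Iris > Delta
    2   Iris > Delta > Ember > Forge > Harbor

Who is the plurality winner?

First-place vote totals:
  Iris: 3
  Delta: 10
  Forge: 5
  Ember: 7
  Harbor: 0
Delta has the most first-place votes.

Delta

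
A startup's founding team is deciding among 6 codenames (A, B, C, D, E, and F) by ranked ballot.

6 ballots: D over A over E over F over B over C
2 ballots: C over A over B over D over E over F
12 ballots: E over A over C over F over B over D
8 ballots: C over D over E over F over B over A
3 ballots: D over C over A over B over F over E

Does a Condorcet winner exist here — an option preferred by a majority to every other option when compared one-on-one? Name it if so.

There is no Condorcet winner

Head-to-head results (31 voters total):
A vs B: A wins 23–8.
A vs C: A wins 18–13.
A vs D: D wins 17–14.
A vs E: E wins 20–11.
A vs F: A wins 23–8.
B vs C: C wins 25–6.
B vs D: D wins 17–14.
B vs E: E wins 26–5.
B vs F: F wins 26–5.
C vs D: C wins 22–9.
C vs E: E wins 18–13.
C vs F: C wins 25–6.
D vs E: D wins 19–12.
D vs F: D wins 19–12.
E vs F: E wins 28–3.
No candidate beats all others: A beats C beats D beats A, a majority cycle.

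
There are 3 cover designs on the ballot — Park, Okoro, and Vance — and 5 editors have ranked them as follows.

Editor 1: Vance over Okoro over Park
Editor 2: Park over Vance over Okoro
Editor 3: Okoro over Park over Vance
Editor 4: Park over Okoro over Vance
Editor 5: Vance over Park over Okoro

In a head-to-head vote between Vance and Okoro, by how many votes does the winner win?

Ballots ranking Vance above Okoro: 3.
Ballots ranking Okoro above Vance: 2.
Vance wins 3–2, a margin of 1.

1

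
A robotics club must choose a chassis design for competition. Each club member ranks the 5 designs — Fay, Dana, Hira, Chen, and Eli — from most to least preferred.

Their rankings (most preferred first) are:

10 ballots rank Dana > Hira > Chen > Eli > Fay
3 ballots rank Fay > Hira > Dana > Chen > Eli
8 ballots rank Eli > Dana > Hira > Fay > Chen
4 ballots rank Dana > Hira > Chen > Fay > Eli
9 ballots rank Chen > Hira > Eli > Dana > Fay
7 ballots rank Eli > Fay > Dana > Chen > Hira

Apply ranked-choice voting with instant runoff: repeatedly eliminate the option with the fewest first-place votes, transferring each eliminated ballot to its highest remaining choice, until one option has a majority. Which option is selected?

Eli

Round 1: Eli 15, Dana 14, Chen 9, Fay 3, Hira 0. Hira has the fewest and is eliminated.
Round 2: Eli 15, Dana 14, Chen 9, Fay 3. Fay has the fewest and is eliminated.
Round 3: Dana 17, Eli 15, Chen 9. Chen has the fewest and is eliminated.
Round 4: Eli 24, Dana 17. Eli has a majority.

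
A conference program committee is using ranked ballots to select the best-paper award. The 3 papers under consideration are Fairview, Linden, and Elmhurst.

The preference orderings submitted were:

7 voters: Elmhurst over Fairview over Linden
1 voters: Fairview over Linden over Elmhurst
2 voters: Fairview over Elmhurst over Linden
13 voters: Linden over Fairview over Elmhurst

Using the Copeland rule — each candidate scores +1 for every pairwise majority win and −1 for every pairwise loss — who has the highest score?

Linden

Pairwise results:
  Fairview vs Linden: Linden wins 13–10.
  Fairview vs Elmhurst: Fairview wins 16–7.
  Linden vs Elmhurst: Linden wins 14–9.
Copeland scores (wins − losses):
  Fairview: 1 − 1 = 0
  Linden: 2 − 0 = 2
  Elmhurst: 0 − 2 = -2
Linden has the best Copeland score.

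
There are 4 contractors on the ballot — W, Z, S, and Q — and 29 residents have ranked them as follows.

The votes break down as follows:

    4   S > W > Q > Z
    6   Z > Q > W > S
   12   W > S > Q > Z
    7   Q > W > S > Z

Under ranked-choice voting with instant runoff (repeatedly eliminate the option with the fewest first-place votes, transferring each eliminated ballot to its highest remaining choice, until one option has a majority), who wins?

Round 1: W 12, Q 7, Z 6, S 4. S has the fewest and is eliminated.
Round 2: W 16, Q 7, Z 6. W has a majority.

W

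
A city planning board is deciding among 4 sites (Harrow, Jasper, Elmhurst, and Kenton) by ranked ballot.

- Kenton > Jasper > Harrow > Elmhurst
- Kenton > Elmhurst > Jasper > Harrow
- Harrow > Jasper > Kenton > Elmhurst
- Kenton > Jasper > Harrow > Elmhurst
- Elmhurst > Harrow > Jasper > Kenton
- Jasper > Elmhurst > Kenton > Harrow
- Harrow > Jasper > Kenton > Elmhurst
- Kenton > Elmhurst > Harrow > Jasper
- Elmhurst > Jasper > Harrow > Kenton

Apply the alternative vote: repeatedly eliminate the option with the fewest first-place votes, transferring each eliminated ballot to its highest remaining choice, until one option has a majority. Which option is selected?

Kenton

Round 1: Kenton 4, Harrow 2, Elmhurst 2, Jasper 1. Jasper has the fewest and is eliminated.
Round 2: Kenton 4, Elmhurst 3, Harrow 2. Harrow has the fewest and is eliminated.
Round 3: Kenton 6, Elmhurst 3. Kenton has a majority.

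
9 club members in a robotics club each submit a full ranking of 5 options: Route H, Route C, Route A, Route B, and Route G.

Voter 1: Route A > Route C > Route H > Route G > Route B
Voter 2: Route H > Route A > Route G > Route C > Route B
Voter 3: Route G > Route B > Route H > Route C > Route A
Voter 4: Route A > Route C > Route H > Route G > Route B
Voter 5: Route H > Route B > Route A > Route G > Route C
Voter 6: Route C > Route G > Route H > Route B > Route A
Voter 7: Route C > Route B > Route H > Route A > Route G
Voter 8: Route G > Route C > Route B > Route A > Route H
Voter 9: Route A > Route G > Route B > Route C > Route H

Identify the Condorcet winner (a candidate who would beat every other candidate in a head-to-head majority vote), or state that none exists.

Head-to-head results (9 voters total):
Route H vs Route C: Route C wins 6–3.
Route H vs Route A: Route H wins 5–4.
Route H vs Route B: Route H wins 5–4.
Route H vs Route G: Route H wins 5–4.
Route C vs Route A: Route A wins 5–4.
Route C vs Route B: Route C wins 6–3.
Route C vs Route G: Route G wins 5–4.
Route A vs Route B: Route B wins 5–4.
Route A vs Route G: Route A wins 6–3.
Route B vs Route G: Route G wins 7–2.
No candidate beats all others: Route H beats Route A beats Route C beats Route H, a majority cycle.

There is no Condorcet winner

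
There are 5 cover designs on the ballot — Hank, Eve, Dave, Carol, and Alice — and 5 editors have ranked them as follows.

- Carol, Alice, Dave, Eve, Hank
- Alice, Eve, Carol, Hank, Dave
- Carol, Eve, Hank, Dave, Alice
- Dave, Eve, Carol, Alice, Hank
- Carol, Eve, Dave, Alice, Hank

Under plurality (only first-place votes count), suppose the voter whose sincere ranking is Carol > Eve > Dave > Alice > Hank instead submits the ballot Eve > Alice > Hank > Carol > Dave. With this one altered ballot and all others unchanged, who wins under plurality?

Carol

First-place totals with the altered ballot: Hank 0, Eve 1, Dave 1, Carol 2, Alice 1.
The winner is unchanged: still Carol.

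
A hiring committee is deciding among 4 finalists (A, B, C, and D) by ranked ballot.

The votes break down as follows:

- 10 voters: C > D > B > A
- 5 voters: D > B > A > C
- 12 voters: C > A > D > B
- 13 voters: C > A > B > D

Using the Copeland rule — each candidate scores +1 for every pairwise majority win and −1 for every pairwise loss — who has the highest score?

C

Pairwise results:
  A vs B: A wins 25–15.
  A vs C: C wins 35–5.
  A vs D: A wins 25–15.
  B vs C: C wins 35–5.
  B vs D: D wins 27–13.
  C vs D: C wins 35–5.
Copeland scores (wins − losses):
  A: 2 − 1 = 1
  B: 0 − 3 = -3
  C: 3 − 0 = 3
  D: 1 − 2 = -1
C has the best Copeland score.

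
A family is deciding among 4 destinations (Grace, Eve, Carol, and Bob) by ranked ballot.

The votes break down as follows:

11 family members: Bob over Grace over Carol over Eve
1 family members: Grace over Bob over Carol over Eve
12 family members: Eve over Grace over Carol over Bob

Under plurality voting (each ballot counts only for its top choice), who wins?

Eve

First-place vote totals:
  Grace: 1
  Eve: 12
  Carol: 0
  Bob: 11
Eve has the most first-place votes.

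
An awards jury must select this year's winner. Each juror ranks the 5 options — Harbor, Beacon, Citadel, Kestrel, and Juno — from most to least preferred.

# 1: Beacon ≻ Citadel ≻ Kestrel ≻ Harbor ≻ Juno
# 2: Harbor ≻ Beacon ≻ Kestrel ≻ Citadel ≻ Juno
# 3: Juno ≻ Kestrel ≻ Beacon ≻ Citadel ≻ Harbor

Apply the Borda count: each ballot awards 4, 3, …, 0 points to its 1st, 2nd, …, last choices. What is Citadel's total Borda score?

Borda scores:
  Harbor: 1 + 4 + 0 = 5
  Beacon: 4 + 3 + 2 = 9
  Citadel: 3 + 1 + 1 = 5
  Kestrel: 2 + 2 + 3 = 7
  Juno: 0 + 0 + 4 = 4

5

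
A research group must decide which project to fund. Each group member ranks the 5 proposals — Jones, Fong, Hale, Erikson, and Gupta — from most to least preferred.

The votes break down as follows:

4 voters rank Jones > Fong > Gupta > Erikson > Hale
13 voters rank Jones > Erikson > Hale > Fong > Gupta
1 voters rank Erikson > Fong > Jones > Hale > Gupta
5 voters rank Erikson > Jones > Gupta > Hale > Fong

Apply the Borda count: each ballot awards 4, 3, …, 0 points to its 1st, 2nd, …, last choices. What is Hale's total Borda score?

Borda scores:
  Jones: 4·4 + 13·4 + 2 + 5·3 = 85
  Fong: 4·3 + 13·1 + 3 + 5·0 = 28
  Hale: 4·0 + 13·2 + 1 + 5·1 = 32
  Erikson: 4·1 + 13·3 + 4 + 5·4 = 67
  Gupta: 4·2 + 13·0 + 0 + 5·2 = 18

32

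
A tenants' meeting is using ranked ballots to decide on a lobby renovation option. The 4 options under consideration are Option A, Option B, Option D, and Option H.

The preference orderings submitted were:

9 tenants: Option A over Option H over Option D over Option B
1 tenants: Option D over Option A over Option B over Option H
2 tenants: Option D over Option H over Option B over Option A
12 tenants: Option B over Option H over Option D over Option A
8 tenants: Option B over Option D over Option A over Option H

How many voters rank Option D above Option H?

11

Ballots ranking Option D above Option H: 1+2+8 = 11.
Ballots ranking Option H above Option D: 9+12 = 21.
So 11 of 32 voters prefer Option D to Option H.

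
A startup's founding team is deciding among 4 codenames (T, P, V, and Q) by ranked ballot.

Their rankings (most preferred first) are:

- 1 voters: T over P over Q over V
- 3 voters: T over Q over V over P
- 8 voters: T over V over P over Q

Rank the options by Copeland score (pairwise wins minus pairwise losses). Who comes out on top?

T

Pairwise results:
  T vs P: T wins 12–0.
  T vs V: T wins 12–0.
  T vs Q: T wins 12–0.
  P vs V: V wins 11–1.
  P vs Q: P wins 9–3.
  V vs Q: V wins 8–4.
Copeland scores (wins − losses):
  T: 3 − 0 = 3
  P: 1 − 2 = -1
  V: 2 − 1 = 1
  Q: 0 − 3 = -3
T has the best Copeland score.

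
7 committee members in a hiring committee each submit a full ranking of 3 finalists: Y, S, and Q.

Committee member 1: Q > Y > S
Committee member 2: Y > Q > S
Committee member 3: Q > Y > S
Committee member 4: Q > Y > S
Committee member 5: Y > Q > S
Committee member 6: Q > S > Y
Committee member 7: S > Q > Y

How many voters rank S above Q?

Ballots ranking S above Q: 1.
Ballots ranking Q above S: 6.
So 1 of 7 voters prefer S to Q.

1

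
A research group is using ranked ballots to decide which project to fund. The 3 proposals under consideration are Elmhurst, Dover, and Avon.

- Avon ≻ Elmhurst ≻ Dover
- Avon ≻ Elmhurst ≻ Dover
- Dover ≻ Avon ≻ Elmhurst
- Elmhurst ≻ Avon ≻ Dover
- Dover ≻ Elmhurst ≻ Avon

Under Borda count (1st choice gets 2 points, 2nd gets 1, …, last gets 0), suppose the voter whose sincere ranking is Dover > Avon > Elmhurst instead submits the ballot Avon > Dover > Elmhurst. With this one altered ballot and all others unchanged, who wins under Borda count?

Borda totals with the altered ballot: Elmhurst 5, Dover 3, Avon 7.
The winner is unchanged: still Avon.

Avon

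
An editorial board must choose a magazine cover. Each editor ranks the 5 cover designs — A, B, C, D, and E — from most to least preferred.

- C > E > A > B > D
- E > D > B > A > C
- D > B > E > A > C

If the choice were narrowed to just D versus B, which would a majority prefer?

Ballots ranking D above B: 2.
Ballots ranking B above D: 1.
D wins the head-to-head, 2–1.

D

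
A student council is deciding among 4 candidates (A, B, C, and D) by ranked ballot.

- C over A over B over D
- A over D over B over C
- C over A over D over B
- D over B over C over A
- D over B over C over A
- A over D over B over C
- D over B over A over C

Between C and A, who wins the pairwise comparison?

Ballots ranking C above A: 4.
Ballots ranking A above C: 3.
C wins the head-to-head, 4–3.

C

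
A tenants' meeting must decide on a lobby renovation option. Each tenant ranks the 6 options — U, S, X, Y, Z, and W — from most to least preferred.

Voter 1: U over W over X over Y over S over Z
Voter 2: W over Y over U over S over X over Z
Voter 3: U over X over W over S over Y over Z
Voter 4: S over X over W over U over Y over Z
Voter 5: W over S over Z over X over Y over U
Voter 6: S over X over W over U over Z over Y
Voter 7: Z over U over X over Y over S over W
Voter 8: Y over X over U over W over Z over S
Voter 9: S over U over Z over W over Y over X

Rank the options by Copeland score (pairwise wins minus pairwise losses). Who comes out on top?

Pairwise results:
  U vs S: U wins 5–4.
  U vs X: U wins 5–4.
  U vs Y: U wins 6–3.
  U vs Z: U wins 7–2.
  U vs W: U wins 5–4.
  S vs X: S wins 5–4.
  S vs Y: S wins 5–4.
  S vs Z: S wins 7–2.
  S vs W: W wins 5–4.
  X vs Y: X wins 6–3.
  X vs Z: X wins 6–3.
  X vs W: X wins 5–4.
  Y vs Z: Y wins 5–4.
  Y vs W: W wins 7–2.
  Z vs W: W wins 7–2.
Copeland scores (wins − losses):
  U: 5 − 0 = 5
  S: 3 − 2 = 1
  X: 3 − 2 = 1
  Y: 1 − 4 = -3
  Z: 0 − 5 = -5
  W: 3 − 2 = 1
U has the best Copeland score.

U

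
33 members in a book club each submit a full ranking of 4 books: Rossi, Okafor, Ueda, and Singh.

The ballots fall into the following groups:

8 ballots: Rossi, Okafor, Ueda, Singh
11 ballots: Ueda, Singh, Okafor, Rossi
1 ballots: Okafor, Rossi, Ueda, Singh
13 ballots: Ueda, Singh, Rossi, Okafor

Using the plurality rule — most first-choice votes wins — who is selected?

First-place vote totals:
  Rossi: 8
  Okafor: 1
  Ueda: 24
  Singh: 0
Ueda has the most first-place votes.

Ueda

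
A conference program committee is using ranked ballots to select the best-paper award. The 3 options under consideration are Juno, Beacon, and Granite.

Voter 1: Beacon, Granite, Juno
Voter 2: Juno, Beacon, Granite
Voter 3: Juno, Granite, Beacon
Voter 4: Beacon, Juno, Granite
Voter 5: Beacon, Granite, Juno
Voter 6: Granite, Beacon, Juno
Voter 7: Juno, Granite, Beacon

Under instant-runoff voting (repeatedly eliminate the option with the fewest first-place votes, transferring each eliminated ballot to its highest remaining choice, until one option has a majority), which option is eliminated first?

Round 1: Juno 3, Beacon 3, Granite 1. Granite has the fewest and is eliminated.
Round 2: Beacon 4, Juno 3. Beacon has a majority.

Granite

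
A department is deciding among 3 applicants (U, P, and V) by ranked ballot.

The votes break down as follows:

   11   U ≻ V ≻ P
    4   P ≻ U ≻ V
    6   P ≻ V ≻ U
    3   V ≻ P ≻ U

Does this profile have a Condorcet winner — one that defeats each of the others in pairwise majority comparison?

Head-to-head results (24 voters total):
U vs P: P wins 13–11.
U vs V: U wins 15–9.
P vs V: V wins 14–10.
No candidate beats all others: U beats V beats P beats U, a majority cycle.

No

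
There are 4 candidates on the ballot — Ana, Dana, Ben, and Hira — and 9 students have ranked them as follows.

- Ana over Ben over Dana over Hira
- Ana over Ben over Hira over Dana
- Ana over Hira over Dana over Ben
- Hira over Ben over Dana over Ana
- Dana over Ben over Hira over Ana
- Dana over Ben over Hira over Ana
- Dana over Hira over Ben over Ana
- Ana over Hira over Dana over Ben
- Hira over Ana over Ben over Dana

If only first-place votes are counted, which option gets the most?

Ana

First-place vote totals:
  Ana: 4
  Dana: 3
  Ben: 0
  Hira: 2
Ana has the most first-place votes.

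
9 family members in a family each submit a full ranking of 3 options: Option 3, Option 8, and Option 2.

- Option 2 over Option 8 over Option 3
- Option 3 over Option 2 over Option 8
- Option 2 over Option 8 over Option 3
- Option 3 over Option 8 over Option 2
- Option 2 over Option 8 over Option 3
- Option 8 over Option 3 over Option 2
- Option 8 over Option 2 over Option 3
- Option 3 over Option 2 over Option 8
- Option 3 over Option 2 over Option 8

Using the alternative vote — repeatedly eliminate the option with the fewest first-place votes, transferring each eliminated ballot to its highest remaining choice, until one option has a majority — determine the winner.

Round 1: Option 3 4, Option 2 3, Option 8 2. Option 8 has the fewest and is eliminated.
Round 2: Option 3 5, Option 2 4. Option 3 has a majority.

Option 3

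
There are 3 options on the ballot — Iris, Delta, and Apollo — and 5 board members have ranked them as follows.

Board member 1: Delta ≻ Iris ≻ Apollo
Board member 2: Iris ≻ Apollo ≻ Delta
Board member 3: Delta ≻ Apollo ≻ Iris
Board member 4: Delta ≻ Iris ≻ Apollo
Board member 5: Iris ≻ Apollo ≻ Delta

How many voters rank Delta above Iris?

3

Ballots ranking Delta above Iris: 3.
Ballots ranking Iris above Delta: 2.
So 3 of 5 voters prefer Delta to Iris.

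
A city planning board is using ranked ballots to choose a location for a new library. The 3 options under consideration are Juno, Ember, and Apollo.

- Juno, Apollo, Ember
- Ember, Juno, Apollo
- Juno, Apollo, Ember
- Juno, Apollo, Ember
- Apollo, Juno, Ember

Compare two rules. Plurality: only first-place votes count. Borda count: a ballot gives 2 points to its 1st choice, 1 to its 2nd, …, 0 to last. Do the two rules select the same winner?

Plurality first-place counts: Juno 3, Ember 1, Apollo 1 → Juno.
Borda totals: Juno 8, Ember 2, Apollo 5 → Juno.
The two rules agree on Juno.

Yes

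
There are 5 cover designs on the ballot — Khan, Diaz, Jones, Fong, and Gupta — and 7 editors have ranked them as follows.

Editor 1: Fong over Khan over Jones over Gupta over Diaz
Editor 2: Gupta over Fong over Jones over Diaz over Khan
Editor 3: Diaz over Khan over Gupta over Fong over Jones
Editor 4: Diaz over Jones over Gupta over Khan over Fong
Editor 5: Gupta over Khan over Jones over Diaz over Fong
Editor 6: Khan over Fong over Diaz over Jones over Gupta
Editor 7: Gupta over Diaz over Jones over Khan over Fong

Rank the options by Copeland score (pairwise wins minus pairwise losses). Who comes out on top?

Pairwise results:
  Khan vs Diaz: Diaz wins 4–3.
  Khan vs Jones: Khan wins 4–3.
  Khan vs Fong: Khan wins 5–2.
  Khan vs Gupta: Gupta wins 4–3.
  Diaz vs Jones: Diaz wins 4–3.
  Diaz vs Fong: Diaz wins 4–3.
  Diaz vs Gupta: Gupta wins 4–3.
  Jones vs Fong: Fong wins 4–3.
  Jones vs Gupta: Gupta wins 4–3.
  Fong vs Gupta: Gupta wins 5–2.
Copeland scores (wins − losses):
  Khan: 2 − 2 = 0
  Diaz: 3 − 1 = 2
  Jones: 0 − 4 = -4
  Fong: 1 − 3 = -2
  Gupta: 4 − 0 = 4
Gupta has the best Copeland score.

Gupta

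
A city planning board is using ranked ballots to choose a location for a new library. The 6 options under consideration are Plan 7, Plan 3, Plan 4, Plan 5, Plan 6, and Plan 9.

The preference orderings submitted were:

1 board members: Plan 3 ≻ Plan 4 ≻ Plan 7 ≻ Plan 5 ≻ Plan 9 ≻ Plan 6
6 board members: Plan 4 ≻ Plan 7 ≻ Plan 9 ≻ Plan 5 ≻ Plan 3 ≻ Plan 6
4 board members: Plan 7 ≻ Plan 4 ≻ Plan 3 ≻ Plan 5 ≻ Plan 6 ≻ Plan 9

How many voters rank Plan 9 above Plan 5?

6

Ballots ranking Plan 9 above Plan 5: 6.
Ballots ranking Plan 5 above Plan 9: 1+4 = 5.
So 6 of 11 voters prefer Plan 9 to Plan 5.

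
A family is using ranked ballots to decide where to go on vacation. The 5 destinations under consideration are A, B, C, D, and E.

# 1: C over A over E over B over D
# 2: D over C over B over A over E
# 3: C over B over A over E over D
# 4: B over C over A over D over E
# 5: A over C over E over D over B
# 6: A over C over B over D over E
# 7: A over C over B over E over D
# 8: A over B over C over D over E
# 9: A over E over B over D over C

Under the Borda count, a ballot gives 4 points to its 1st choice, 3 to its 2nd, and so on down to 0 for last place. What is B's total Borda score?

Borda scores:
  A: 3 + 1 + 2 + 2 + 4 + 4 + 4 + 4 + 4 = 28
  B: 1 + 2 + 3 + 4 + 0 + 2 + 2 + 3 + 2 = 19
  C: 4 + 3 + 4 + 3 + 3 + 3 + 3 + 2 + 0 = 25
  D: 0 + 4 + 0 + 1 + 1 + 1 + 0 + 1 + 1 = 9
  E: 2 + 0 + 1 + 0 + 2 + 0 + 1 + 0 + 3 = 9

19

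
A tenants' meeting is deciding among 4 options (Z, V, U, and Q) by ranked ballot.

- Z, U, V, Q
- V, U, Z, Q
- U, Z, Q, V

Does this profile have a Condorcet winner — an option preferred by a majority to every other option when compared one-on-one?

Yes

Head-to-head results (3 voters total):
Z vs V: Z wins 2–1.
Z vs U: U wins 2–1.
Z vs Q: Z wins 3–0.
V vs U: U wins 2–1.
V vs Q: V wins 2–1.
U vs Q: U wins 3–0.
U beats each rival — Z (2–1), V (2–1), Q (3–0) — so U is the Condorcet winner.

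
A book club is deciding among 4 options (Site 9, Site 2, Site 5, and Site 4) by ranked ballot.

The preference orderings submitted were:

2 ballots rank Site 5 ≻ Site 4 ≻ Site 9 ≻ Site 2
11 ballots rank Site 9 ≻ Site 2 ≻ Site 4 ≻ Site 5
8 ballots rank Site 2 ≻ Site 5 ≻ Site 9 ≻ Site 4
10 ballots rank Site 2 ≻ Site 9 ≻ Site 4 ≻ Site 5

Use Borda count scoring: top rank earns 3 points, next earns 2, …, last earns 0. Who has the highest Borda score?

Borda scores:
  Site 9: 2·1 + 11·3 + 8·1 + 10·2 = 63
  Site 2: 2·0 + 11·2 + 8·3 + 10·3 = 76
  Site 5: 2·3 + 11·0 + 8·2 + 10·0 = 22
  Site 4: 2·2 + 11·1 + 8·0 + 10·1 = 25
Site 2 has the highest total.

Site 2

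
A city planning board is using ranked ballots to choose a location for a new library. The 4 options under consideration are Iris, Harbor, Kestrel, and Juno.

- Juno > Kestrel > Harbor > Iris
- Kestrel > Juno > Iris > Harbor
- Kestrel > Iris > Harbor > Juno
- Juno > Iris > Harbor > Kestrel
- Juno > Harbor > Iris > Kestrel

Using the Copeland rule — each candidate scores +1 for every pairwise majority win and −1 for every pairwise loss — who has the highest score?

Pairwise results:
  Iris vs Harbor: Iris wins 3–2.
  Iris vs Kestrel: Kestrel wins 3–2.
  Iris vs Juno: Juno wins 4–1.
  Harbor vs Kestrel: Kestrel wins 3–2.
  Harbor vs Juno: Juno wins 4–1.
  Kestrel vs Juno: Juno wins 3–2.
Copeland scores (wins − losses):
  Iris: 1 − 2 = -1
  Harbor: 0 − 3 = -3
  Kestrel: 2 − 1 = 1
  Juno: 3 − 0 = 3
Juno has the best Copeland score.

Juno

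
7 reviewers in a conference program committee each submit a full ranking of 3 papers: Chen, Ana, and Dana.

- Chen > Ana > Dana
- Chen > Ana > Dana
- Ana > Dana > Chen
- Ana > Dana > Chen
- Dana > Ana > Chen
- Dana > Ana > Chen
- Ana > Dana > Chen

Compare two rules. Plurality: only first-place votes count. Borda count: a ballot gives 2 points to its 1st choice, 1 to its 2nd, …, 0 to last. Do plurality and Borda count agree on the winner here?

Plurality first-place counts: Chen 2, Ana 3, Dana 2 → Ana.
Borda totals: Chen 4, Ana 10, Dana 7 → Ana.
The two rules agree on Ana.

Yes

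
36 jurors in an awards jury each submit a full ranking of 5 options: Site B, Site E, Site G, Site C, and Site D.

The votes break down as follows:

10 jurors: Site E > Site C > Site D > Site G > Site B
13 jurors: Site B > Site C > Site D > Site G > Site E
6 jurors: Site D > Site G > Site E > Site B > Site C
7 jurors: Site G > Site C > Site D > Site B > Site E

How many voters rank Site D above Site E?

26

Ballots ranking Site D above Site E: 13+6+7 = 26.
Ballots ranking Site E above Site D: 10.
So 26 of 36 voters prefer Site D to Site E.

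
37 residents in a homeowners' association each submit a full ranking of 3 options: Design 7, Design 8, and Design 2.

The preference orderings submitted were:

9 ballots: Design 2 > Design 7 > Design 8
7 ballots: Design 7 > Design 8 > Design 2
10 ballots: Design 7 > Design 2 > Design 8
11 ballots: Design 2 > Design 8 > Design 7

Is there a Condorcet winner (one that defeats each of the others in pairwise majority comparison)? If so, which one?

Design 2

Head-to-head results (37 voters total):
Design 7 vs Design 8: Design 7 wins 26–11.
Design 7 vs Design 2: Design 2 wins 20–17.
Design 8 vs Design 2: Design 2 wins 30–7.
Design 2 beats each rival — Design 7 (20–17), Design 8 (30–7) — so Design 2 is the Condorcet winner.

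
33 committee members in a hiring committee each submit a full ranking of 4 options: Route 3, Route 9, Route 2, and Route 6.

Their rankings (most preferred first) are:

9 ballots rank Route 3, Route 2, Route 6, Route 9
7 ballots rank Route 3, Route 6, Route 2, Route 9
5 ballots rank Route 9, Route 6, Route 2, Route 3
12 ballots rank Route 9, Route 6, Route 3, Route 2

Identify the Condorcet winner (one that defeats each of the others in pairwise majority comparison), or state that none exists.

Head-to-head results (33 voters total):
Route 3 vs Route 9: Route 9 wins 17–16.
Route 3 vs Route 2: Route 3 wins 28–5.
Route 3 vs Route 6: Route 6 wins 17–16.
Route 9 vs Route 2: Route 9 wins 17–16.
Route 9 vs Route 6: Route 9 wins 17–16.
Route 2 vs Route 6: Route 6 wins 24–9.
Route 9 beats each rival — Route 3 (17–16), Route 2 (17–16), Route 6 (17–16) — so Route 9 is the Condorcet winner.

Route 9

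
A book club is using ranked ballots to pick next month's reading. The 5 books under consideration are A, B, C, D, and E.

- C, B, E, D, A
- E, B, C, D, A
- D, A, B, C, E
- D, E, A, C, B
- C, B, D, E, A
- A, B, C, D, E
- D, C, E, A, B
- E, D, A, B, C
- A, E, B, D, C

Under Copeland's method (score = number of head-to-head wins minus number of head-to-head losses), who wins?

Pairwise results:
  A vs B: A wins 6–3.
  A vs C: A wins 5–4.
  A vs D: D wins 7–2.
  A vs E: E wins 6–3.
  B vs C: B wins 5–4.
  B vs D: B wins 5–4.
  B vs E: E wins 5–4.
  C vs D: D wins 5–4.
  C vs E: C wins 5–4.
  D vs E: D wins 5–4.
Copeland scores (wins − losses):
  A: 2 − 2 = 0
  B: 2 − 2 = 0
  C: 1 − 3 = -2
  D: 3 − 1 = 2
  E: 2 − 2 = 0
D has the best Copeland score.

D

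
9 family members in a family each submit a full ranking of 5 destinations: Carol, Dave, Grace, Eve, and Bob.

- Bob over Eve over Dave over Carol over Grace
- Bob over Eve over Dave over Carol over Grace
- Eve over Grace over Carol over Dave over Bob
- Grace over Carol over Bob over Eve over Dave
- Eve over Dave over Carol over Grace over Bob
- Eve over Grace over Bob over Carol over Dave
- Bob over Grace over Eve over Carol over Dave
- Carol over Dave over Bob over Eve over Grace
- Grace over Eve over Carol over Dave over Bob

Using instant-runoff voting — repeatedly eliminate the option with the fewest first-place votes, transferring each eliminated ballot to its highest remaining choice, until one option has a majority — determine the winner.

Round 1: Eve 3, Bob 3, Grace 2, Carol 1, Dave 0. Dave has the fewest and is eliminated.
Round 2: Eve 3, Bob 3, Grace 2, Carol 1. Carol has the fewest and is eliminated.
Round 3: Bob 4, Eve 3, Grace 2. Grace has the fewest and is eliminated.
Round 4: Bob 5, Eve 4. Bob has a majority.

Bob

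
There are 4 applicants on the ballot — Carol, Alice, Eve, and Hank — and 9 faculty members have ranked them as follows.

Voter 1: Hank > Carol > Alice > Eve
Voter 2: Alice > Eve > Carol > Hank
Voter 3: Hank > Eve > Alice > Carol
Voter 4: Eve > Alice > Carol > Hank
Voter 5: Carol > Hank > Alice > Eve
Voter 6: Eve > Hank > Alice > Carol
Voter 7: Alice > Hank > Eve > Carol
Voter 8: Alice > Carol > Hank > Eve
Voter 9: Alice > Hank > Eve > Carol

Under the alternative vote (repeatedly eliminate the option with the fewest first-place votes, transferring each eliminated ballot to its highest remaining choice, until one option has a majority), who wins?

Alice

Round 1: Alice 4, Eve 2, Hank 2, Carol 1. Carol has the fewest and is eliminated.
Round 2: Alice 4, Hank 3, Eve 2. Eve has the fewest and is eliminated.
Round 3: Alice 5, Hank 4. Alice has a majority.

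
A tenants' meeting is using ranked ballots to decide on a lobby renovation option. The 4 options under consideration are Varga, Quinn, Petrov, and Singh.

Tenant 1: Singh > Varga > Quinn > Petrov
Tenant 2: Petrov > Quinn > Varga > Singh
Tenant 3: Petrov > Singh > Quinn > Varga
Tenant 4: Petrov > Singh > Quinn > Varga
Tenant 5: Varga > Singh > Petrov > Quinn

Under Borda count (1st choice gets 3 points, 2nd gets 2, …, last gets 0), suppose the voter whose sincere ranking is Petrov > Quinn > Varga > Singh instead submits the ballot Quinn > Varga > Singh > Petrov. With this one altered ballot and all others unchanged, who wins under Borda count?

Singh

Borda totals with the altered ballot: Varga 7, Quinn 6, Petrov 7, Singh 10.
The switch changes the winner from Petrov to Singh.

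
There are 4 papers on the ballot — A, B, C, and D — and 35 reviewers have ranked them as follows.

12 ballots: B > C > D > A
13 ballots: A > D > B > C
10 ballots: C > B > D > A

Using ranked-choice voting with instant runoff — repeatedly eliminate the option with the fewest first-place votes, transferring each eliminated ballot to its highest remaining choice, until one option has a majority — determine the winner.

Round 1: A 13, B 12, C 10, D 0. D has the fewest and is eliminated.
Round 2: A 13, B 12, C 10. C has the fewest and is eliminated.
Round 3: B 22, A 13. B has a majority.

B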